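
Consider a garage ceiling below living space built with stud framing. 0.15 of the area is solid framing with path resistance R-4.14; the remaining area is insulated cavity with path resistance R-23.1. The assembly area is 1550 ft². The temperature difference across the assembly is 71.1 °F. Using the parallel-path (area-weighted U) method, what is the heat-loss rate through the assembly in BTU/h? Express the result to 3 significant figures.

8050 BTU/h

U_eff = 0.85/23.1 + 0.15/4.14 = 0.0368 + 0.03623 = 0.07303
R_eff = 1/U_eff = 13.69 ft²·°F·h/BTU
Q = 1550 × 71.1 / 13.69 = 8048 BTU/h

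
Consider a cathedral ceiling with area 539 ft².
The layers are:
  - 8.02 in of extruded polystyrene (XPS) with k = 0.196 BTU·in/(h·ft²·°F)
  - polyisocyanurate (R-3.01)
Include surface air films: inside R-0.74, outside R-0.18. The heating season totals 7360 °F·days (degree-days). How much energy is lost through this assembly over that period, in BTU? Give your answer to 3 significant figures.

8.02/0.196 = 40.92
R_total = 0.74 + 40.92 + 3.01 + 0.18 = 44.85 ft²·°F·h/BTU
E = A × HDD × 24 / R = 539 × 7360 × 24 / 44.85 = 2123000 BTU

2120000 BTU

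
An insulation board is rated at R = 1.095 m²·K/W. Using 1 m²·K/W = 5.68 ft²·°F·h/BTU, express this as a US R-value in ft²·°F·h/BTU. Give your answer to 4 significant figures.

R_US = 1.095 × 5.68 = 6.2196

6.220 ft²·°F·h/BTU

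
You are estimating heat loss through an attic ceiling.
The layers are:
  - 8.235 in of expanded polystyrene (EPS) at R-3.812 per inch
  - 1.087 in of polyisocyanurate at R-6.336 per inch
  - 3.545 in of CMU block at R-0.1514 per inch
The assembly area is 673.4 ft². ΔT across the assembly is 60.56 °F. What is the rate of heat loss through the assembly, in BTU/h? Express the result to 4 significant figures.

8.235 × 3.812 = 31.392
1.087 × 6.336 = 6.8872
3.545 × 0.1514 = 0.53671
R_total = 31.392 + 6.8872 + 0.53671 = 38.816 ft²·°F·h/BTU
Q = A·ΔT/R = 673.4 × 60.56 / 38.816 = 1050.6 BTU/h

1051 BTU/h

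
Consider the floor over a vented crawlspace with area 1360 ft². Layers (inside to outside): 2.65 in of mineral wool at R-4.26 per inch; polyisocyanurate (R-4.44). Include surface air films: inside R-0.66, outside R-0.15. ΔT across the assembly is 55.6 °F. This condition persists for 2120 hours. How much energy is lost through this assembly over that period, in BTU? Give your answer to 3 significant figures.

9690000 BTU

2.65 × 4.26 = 11.29
R_total = 0.66 + 11.29 + 4.44 + 0.15 = 16.54 ft²·°F·h/BTU
Q = 1360 × 55.6 / 16.54 = 4572 BTU/h
E = 4572 × 2120 = 9693000 BTU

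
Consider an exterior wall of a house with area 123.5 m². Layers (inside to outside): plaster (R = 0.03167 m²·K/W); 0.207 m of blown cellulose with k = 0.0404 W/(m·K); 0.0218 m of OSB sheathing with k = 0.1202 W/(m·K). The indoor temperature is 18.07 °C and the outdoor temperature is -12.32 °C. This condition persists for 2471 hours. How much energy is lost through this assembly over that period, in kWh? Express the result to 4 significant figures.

1738 kWh

0.207/0.0404 = 5.1238
0.0218/0.1202 = 0.18136
R_total = 0.03167 + 5.1238 + 0.18136 = 5.3368 m²·K/W
Q = 123.5 × (18.07 − (-12.32)) / 5.3368 = 703.26 W
E = 703.26 W × 2471 h / 1000 = 1737.8 kWh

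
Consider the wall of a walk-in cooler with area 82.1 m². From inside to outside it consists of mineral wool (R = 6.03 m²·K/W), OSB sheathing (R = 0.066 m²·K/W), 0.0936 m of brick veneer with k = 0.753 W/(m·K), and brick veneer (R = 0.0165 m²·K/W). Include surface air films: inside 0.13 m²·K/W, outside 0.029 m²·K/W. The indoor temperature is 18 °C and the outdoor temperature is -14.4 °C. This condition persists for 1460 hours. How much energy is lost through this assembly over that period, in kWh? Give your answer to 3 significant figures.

607 kWh

0.0936/0.753 = 0.1243
R_total = 0.13 + 6.03 + 0.066 + 0.1243 + 0.0165 + 0.029 = 6.396 m²·K/W
Q = 82.1 × (18 − (-14.4)) / 6.396 = 415.9 W
E = 415.9 W × 1460 h / 1000 = 607.2 kWh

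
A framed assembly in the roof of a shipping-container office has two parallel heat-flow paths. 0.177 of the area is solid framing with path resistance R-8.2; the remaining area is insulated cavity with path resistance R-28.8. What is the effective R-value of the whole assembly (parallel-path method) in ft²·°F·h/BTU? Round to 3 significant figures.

19.9 ft²·°F·h/BTU

U_eff = 0.823/28.8 + 0.177/8.2 = 0.02858 + 0.02159 = 0.05016
R_eff = 1/U_eff = 19.94 ft²·°F·h/BTU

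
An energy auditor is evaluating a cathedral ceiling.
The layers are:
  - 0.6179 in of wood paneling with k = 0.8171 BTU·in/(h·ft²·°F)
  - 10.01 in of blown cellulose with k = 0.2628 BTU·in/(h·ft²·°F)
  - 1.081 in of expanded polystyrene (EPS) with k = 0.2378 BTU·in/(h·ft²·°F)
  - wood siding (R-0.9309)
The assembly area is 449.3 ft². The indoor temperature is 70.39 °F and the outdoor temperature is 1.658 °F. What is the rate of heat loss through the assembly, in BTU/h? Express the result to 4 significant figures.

0.6179/0.8171 = 0.75621
10.01/0.2628 = 38.09
1.081/0.2378 = 4.5458
R_total = 0.75621 + 38.09 + 4.5458 + 0.9309 = 44.323 ft²·°F·h/BTU
Q = A·ΔT/R = 449.3 × (70.39 − 1.658) / 44.323 = 696.74 BTU/h

696.7 BTU/h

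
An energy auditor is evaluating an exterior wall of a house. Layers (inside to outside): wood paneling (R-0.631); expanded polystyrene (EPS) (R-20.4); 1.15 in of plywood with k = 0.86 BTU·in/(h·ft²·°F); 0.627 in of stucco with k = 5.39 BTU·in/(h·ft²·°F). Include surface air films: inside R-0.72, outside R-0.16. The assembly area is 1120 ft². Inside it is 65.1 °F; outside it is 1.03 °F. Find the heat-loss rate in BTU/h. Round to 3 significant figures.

1.15/0.86 = 1.337
0.627/5.39 = 0.1163
R_total = 0.72 + 0.631 + 20.4 + 1.337 + 0.1163 + 0.16 = 23.36 ft²·°F·h/BTU
Q = A·ΔT/R = 1120 × (65.1 − 1.03) / 23.36 = 3071 BTU/h

3070 BTU/h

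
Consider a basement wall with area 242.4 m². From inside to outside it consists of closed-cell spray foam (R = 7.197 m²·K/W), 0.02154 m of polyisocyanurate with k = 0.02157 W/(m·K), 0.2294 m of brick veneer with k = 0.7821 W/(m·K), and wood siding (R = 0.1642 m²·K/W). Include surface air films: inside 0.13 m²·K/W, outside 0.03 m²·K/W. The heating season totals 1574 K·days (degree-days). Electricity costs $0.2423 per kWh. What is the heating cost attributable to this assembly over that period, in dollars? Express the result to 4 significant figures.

0.02154/0.02157 = 0.99861
0.2294/0.7821 = 0.29331
R_total = 0.13 + 7.197 + 0.99861 + 0.29331 + 0.1642 + 0.03 = 8.8131 m²·K/W
E = A × HDD × 24 / R / 1000 = 242.4 × 1574 × 24 / 8.8131 / 1000 = 1039 kWh
Cost = 1039 × 0.2423 = $251.75

251.8 dollars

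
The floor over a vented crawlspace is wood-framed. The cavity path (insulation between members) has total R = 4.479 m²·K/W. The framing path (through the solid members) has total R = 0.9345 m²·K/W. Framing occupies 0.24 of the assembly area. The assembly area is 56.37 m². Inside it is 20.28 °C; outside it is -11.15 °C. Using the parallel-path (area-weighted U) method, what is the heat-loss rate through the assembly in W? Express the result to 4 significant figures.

755.6 W

U_eff = 0.76/4.479 + 0.24/0.9345 = 0.16968 + 0.25682 = 0.4265
R_eff = 1/U_eff = 2.3447 m²·K/W
Q = 56.37 × (20.28 − (-11.15)) / 2.3447 = 755.64 W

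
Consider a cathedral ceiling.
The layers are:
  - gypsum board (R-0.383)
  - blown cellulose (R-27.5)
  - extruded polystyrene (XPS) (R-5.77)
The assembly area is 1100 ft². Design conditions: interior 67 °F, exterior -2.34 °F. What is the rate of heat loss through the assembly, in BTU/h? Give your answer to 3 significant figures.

R_total = 0.383 + 27.5 + 5.77 = 33.65 ft²·°F·h/BTU
Q = A·ΔT/R = 1100 × (67 − (-2.34)) / 33.65 = 2266 BTU/h

2270 BTU/h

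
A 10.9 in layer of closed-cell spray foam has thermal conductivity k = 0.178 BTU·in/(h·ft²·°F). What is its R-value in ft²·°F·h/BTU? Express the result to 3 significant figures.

R = L/k = 10.9/0.178 = 61.24 ft²·°F·h/BTU

61.2 ft²·°F·h/BTU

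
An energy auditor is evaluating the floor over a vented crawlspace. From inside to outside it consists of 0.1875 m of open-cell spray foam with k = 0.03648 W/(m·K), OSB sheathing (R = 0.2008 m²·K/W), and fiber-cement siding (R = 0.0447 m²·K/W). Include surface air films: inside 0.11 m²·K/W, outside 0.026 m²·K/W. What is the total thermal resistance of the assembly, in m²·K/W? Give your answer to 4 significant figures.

5.521 m²·K/W

0.1875/0.03648 = 5.1398
R_total = 0.11 + 5.1398 + 0.2008 + 0.0447 + 0.026 = 5.5213 m²·K/W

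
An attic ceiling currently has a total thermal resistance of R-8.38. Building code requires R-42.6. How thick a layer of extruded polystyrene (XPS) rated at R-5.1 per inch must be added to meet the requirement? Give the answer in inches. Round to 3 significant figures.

ΔR = 42.6 − 8.38 = 34.22 ft²·°F·h/BTU
L = ΔR / (R/in) = 34.22/5.1 = 6.71 in

6.71 in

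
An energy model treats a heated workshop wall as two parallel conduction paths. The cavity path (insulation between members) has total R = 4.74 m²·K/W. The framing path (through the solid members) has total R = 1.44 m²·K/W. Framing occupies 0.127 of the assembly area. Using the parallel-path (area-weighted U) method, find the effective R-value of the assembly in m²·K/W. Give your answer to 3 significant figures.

3.67 m²·K/W

U_eff = 0.873/4.74 + 0.127/1.44 = 0.1842 + 0.08819 = 0.2724
R_eff = 1/U_eff = 3.671 m²·K/W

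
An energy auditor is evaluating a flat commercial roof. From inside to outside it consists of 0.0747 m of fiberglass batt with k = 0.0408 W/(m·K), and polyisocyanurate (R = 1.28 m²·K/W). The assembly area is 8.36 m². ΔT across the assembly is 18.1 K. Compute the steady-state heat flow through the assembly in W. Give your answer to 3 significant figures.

0.0747/0.0408 = 1.831
R_total = 1.831 + 1.28 = 3.111 m²·K/W
Q = A·ΔT/R = 8.36 × 18.1 / 3.111 = 48.64 W

48.6 W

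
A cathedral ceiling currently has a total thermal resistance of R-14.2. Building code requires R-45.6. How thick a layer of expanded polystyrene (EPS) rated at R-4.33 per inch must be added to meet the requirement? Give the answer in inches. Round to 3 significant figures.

ΔR = 45.6 − 14.2 = 31.4 ft²·°F·h/BTU
L = ΔR / (R/in) = 31.4/4.33 = 7.252 in

7.25 in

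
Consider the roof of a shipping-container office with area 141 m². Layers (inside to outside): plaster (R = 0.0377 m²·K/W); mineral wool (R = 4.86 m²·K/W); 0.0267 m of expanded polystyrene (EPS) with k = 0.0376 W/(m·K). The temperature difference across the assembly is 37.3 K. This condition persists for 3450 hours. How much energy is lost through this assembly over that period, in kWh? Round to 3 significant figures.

3240 kWh

0.0267/0.0376 = 0.7101
R_total = 0.0377 + 4.86 + 0.7101 = 5.608 m²·K/W
Q = 141 × 37.3 / 5.608 = 937.9 W
E = 937.9 W × 3450 h / 1000 = 3236 kWh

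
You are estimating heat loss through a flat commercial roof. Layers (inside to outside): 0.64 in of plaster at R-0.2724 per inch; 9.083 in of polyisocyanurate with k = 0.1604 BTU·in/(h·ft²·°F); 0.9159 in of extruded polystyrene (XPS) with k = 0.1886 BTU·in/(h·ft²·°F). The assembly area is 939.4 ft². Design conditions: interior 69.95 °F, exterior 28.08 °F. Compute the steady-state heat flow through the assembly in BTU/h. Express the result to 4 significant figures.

637.9 BTU/h

0.64 × 0.2724 = 0.17434
9.083/0.1604 = 56.627
0.9159/0.1886 = 4.8563
R_total = 0.17434 + 56.627 + 4.8563 = 61.658 ft²·°F·h/BTU
Q = A·ΔT/R = 939.4 × (69.95 − 28.08) / 61.658 = 637.92 BTU/h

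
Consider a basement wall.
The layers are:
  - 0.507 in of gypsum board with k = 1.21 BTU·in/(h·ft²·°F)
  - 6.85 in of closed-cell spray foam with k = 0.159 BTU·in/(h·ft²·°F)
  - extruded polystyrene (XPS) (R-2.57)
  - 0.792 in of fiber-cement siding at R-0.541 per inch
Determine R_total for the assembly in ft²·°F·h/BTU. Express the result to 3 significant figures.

0.507/1.21 = 0.419
6.85/0.159 = 43.08
0.792 × 0.541 = 0.4285
R_total = 0.419 + 43.08 + 2.57 + 0.4285 = 46.5 ft²·°F·h/BTU

46.5 ft²·°F·h/BTU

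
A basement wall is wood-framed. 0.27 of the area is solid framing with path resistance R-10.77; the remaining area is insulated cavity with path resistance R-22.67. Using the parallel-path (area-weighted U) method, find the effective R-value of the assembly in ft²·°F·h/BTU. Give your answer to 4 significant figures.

17.46 ft²·°F·h/BTU

U_eff = 0.73/22.67 + 0.27/10.77 = 0.032201 + 0.02507 = 0.057271
R_eff = 1/U_eff = 17.461 ft²·°F·h/BTU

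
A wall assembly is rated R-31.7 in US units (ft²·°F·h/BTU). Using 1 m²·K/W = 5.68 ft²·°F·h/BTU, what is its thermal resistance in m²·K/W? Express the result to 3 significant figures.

R_SI = 31.7/5.68 = 5.581

5.58 m²·K/W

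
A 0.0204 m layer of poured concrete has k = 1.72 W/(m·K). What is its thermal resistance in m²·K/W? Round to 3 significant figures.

R = L/k = 0.0204/1.72 = 0.01186 m²·K/W

0.0119 m²·K/W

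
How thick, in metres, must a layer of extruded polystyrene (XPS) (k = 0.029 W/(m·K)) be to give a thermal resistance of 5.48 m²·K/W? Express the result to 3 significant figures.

0.159 m

L = R·k = 5.48 × 0.029 = 0.1589 m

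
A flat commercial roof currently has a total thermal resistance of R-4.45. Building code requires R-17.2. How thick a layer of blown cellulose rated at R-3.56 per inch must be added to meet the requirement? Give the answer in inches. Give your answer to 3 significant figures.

3.58 in

ΔR = 17.2 − 4.45 = 12.75 ft²·°F·h/BTU
L = ΔR / (R/in) = 12.75/3.56 = 3.581 in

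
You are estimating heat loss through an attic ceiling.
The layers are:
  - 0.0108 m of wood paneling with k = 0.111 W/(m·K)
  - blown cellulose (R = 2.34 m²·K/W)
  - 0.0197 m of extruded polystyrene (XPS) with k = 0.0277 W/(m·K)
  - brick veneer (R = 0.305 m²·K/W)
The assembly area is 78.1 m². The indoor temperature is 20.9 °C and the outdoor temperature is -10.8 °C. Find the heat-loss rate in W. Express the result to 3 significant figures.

0.0108/0.111 = 0.0973
0.0197/0.0277 = 0.7112
R_total = 0.0973 + 2.34 + 0.7112 + 0.305 = 3.453 m²·K/W
Q = A·ΔT/R = 78.1 × (20.9 − (-10.8)) / 3.453 = 716.9 W

717 W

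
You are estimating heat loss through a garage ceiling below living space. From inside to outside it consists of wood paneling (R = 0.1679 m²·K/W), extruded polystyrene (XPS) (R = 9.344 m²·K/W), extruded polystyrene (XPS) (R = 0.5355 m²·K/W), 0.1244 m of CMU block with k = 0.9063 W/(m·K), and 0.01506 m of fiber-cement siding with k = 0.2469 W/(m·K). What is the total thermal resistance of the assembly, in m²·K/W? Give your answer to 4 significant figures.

0.1244/0.9063 = 0.13726
0.01506/0.2469 = 0.060996
R_total = 0.1679 + 9.344 + 0.5355 + 0.13726 + 0.060996 = 10.246 m²·K/W

10.25 m²·K/W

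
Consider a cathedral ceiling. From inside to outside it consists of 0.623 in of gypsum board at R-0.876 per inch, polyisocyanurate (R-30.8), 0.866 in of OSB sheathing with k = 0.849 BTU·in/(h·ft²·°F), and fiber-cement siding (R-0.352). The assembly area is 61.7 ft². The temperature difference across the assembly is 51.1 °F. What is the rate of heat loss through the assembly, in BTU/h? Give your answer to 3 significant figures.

0.623 × 0.876 = 0.5457
0.866/0.849 = 1.02
R_total = 0.5457 + 30.8 + 1.02 + 0.352 = 32.72 ft²·°F·h/BTU
Q = A·ΔT/R = 61.7 × 51.1 / 32.72 = 96.37 BTU/h

96.4 BTU/h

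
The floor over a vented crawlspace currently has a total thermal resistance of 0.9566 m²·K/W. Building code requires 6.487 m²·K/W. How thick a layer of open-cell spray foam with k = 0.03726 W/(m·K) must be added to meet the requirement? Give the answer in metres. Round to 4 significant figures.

0.2061 m

ΔR = 6.487 − 0.9566 = 5.5304 m²·K/W
L = ΔR × k = 5.5304 × 0.03726 = 0.20606 m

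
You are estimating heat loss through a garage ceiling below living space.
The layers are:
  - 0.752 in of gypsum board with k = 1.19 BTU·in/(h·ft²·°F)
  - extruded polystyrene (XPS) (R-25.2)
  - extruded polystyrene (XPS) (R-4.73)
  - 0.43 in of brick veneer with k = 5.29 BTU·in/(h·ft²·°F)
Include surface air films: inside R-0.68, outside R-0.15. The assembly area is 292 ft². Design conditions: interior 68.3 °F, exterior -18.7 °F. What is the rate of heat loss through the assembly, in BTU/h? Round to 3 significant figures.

0.752/1.19 = 0.6319
0.43/5.29 = 0.08129
R_total = 0.68 + 0.6319 + 25.2 + 4.73 + 0.08129 + 0.15 = 31.47 ft²·°F·h/BTU
Q = A·ΔT/R = 292 × (68.3 − (-18.7)) / 31.47 = 807.2 BTU/h

807 BTU/h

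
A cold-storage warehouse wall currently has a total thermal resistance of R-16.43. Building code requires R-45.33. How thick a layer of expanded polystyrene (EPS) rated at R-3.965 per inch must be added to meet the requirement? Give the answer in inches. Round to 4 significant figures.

ΔR = 45.33 − 16.43 = 28.9 ft²·°F·h/BTU
L = ΔR / (R/in) = 28.9/3.965 = 7.2888 in

7.289 in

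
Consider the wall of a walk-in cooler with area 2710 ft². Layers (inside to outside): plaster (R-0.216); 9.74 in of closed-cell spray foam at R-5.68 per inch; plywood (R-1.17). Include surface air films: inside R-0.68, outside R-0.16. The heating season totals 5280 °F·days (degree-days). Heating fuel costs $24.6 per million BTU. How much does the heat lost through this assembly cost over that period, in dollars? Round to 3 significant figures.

9.74 × 5.68 = 55.32
R_total = 0.68 + 0.216 + 55.32 + 1.17 + 0.16 = 57.55 ft²·°F·h/BTU
E = A × HDD × 24 / R = 2710 × 5280 × 24 / 57.55 = 5967000 BTU
Cost = 5967000/10⁶ × 24.6 = $146.8

147 dollars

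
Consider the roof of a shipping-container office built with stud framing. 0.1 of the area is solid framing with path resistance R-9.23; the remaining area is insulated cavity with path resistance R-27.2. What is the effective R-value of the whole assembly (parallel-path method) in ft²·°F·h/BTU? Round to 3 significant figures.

22.8 ft²·°F·h/BTU

U_eff = 0.9/27.2 + 0.1/9.23 = 0.03309 + 0.01083 = 0.04392
R_eff = 1/U_eff = 22.77 ft²·°F·h/BTU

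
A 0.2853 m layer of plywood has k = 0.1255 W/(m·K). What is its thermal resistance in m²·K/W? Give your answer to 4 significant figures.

R = L/k = 0.2853/0.1255 = 2.2733 m²·K/W

2.273 m²·K/W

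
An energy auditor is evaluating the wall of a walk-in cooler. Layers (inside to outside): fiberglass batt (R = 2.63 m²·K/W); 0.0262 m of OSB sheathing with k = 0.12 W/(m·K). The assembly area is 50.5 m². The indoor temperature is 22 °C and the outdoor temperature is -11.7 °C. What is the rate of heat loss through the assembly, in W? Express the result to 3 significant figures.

597 W

0.0262/0.12 = 0.2183
R_total = 2.63 + 0.2183 = 2.848 m²·K/W
Q = A·ΔT/R = 50.5 × (22 − (-11.7)) / 2.848 = 597.5 W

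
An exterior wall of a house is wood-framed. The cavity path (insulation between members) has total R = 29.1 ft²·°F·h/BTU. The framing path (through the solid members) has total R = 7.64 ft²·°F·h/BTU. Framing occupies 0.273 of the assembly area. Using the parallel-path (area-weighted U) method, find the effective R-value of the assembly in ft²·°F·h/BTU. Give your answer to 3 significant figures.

U_eff = 0.727/29.1 + 0.273/7.64 = 0.02498 + 0.03573 = 0.06072
R_eff = 1/U_eff = 16.47 ft²·°F·h/BTU

16.5 ft²·°F·h/BTU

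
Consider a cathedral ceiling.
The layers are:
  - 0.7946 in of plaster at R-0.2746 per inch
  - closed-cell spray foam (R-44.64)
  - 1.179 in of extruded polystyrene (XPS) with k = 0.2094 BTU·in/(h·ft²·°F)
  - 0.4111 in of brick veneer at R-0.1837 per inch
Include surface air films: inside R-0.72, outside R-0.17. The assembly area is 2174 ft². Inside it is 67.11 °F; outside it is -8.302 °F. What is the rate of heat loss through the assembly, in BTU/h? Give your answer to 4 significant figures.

3186 BTU/h

0.7946 × 0.2746 = 0.2182
1.179/0.2094 = 5.6304
0.4111 × 0.1837 = 0.075519
R_total = 0.72 + 0.2182 + 44.64 + 5.6304 + 0.075519 + 0.17 = 51.454 ft²·°F·h/BTU
Q = A·ΔT/R = 2174 × (67.11 − (-8.302)) / 51.454 = 3186.3 BTU/h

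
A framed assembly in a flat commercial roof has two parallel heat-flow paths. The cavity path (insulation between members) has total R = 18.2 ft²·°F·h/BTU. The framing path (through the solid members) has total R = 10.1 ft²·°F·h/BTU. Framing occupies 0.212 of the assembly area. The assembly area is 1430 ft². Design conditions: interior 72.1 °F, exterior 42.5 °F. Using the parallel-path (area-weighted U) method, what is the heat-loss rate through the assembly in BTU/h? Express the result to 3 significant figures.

2720 BTU/h

U_eff = 0.788/18.2 + 0.212/10.1 = 0.0433 + 0.02099 = 0.06429
R_eff = 1/U_eff = 15.56 ft²·°F·h/BTU
Q = 1430 × (72.1 − 42.5) / 15.56 = 2721 BTU/h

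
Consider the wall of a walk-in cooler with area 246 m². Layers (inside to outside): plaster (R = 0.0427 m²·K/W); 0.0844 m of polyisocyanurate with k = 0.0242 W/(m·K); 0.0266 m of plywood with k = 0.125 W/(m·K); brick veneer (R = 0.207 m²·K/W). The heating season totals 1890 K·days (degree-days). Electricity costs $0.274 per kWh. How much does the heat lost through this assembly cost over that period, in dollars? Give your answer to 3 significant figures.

0.0844/0.0242 = 3.488
0.0266/0.125 = 0.2128
R_total = 0.0427 + 3.488 + 0.2128 + 0.207 = 3.95 m²·K/W
E = A × HDD × 24 / R / 1000 = 246 × 1890 × 24 / 3.95 / 1000 = 2825 kWh
Cost = 2825 × 0.274 = $774

774 dollars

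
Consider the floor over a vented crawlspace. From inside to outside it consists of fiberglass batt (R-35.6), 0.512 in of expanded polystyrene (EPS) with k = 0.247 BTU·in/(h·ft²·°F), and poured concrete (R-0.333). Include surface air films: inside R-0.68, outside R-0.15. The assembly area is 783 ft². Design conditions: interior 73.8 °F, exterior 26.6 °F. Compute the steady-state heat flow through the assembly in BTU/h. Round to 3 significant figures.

952 BTU/h

0.512/0.247 = 2.073
R_total = 0.68 + 35.6 + 2.073 + 0.333 + 0.15 = 38.84 ft²·°F·h/BTU
Q = A·ΔT/R = 783 × (73.8 − 26.6) / 38.84 = 951.6 BTU/h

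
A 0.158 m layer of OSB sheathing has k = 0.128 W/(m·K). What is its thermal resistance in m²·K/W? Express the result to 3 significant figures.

1.23 m²·K/W

R = L/k = 0.158/0.128 = 1.234 m²·K/W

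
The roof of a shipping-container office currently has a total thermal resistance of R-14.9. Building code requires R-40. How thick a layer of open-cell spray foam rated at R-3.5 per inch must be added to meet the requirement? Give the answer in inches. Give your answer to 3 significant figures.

7.17 in

ΔR = 40 − 14.9 = 25.1 ft²·°F·h/BTU
L = ΔR / (R/in) = 25.1/3.5 = 7.171 in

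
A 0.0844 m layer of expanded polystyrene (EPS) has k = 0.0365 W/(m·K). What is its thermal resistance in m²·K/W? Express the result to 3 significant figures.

2.31 m²·K/W

R = L/k = 0.0844/0.0365 = 2.312 m²·K/W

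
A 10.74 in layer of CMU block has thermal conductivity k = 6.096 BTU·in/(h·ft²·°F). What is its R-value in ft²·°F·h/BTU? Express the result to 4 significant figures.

1.762 ft²·°F·h/BTU

R = L/k = 10.74/6.096 = 1.7618 ft²·°F·h/BTU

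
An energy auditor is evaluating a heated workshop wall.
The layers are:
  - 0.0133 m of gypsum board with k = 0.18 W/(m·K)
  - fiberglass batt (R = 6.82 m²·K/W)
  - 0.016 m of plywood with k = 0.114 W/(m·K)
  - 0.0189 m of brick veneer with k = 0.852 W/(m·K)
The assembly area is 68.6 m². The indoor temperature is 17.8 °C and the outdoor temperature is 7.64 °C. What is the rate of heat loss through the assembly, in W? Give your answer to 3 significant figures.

0.0133/0.18 = 0.07389
0.016/0.114 = 0.1404
0.0189/0.852 = 0.02218
R_total = 0.07389 + 6.82 + 0.1404 + 0.02218 = 7.056 m²·K/W
Q = A·ΔT/R = 68.6 × (17.8 − 7.64) / 7.056 = 98.77 W

98.8 W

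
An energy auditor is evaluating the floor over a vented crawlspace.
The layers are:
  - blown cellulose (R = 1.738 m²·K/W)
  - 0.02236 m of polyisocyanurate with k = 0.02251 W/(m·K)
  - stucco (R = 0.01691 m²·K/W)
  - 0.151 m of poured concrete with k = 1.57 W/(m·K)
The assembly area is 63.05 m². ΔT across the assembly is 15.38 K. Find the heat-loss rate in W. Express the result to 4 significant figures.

0.02236/0.02251 = 0.99334
0.151/1.57 = 0.096178
R_total = 1.738 + 0.99334 + 0.01691 + 0.096178 = 2.8444 m²·K/W
Q = A·ΔT/R = 63.05 × 15.38 / 2.8444 = 340.92 W

340.9 W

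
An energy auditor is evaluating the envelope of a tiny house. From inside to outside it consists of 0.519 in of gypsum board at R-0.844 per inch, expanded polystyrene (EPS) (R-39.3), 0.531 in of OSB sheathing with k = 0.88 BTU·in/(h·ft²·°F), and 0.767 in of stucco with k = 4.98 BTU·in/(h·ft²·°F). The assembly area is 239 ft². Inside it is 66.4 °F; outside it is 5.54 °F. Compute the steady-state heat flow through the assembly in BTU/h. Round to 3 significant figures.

359 BTU/h

0.519 × 0.844 = 0.438
0.531/0.88 = 0.6034
0.767/4.98 = 0.154
R_total = 0.438 + 39.3 + 0.6034 + 0.154 = 40.5 ft²·°F·h/BTU
Q = A·ΔT/R = 239 × (66.4 − 5.54) / 40.5 = 359.2 BTU/h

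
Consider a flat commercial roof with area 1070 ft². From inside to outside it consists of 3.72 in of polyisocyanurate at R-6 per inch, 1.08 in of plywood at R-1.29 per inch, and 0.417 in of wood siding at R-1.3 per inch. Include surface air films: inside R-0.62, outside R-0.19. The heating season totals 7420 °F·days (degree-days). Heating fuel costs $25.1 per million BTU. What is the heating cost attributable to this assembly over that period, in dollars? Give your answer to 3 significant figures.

191 dollars

3.72 × 6 = 22.32
1.08 × 1.29 = 1.393
0.417 × 1.3 = 0.5421
R_total = 0.62 + 22.32 + 1.393 + 0.5421 + 0.19 = 25.07 ft²·°F·h/BTU
E = A × HDD × 24 / R = 1070 × 7420 × 24 / 25.07 = 7602000 BTU
Cost = 7602000/10⁶ × 25.1 = $190.8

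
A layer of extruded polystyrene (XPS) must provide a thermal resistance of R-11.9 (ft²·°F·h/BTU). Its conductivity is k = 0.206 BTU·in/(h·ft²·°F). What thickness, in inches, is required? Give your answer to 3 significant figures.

L = R × k = 11.9 × 0.206 = 2.451 in

2.45 in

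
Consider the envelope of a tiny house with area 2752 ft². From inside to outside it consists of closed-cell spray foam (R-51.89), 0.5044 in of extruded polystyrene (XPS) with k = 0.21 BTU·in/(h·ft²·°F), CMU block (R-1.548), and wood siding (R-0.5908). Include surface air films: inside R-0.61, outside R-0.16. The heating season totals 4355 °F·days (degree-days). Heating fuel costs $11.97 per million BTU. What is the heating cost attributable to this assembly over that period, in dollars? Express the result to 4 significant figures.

0.5044/0.21 = 2.4019
R_total = 0.61 + 51.89 + 2.4019 + 1.548 + 0.5908 + 0.16 = 57.201 ft²·°F·h/BTU
E = A × HDD × 24 / R = 2752 × 4355 × 24 / 57.201 = 5028600 BTU
Cost = 5028600/10⁶ × 11.97 = $60.192

60.19 dollars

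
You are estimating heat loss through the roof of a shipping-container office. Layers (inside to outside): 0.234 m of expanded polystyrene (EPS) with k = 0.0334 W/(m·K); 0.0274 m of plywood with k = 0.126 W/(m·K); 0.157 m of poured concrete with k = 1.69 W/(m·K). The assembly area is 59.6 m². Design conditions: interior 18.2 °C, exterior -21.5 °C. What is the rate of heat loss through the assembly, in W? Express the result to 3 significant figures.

0.234/0.0334 = 7.006
0.0274/0.126 = 0.2175
0.157/1.69 = 0.0929
R_total = 7.006 + 0.2175 + 0.0929 = 7.316 m²·K/W
Q = A·ΔT/R = 59.6 × (18.2 − (-21.5)) / 7.316 = 323.4 W

323 W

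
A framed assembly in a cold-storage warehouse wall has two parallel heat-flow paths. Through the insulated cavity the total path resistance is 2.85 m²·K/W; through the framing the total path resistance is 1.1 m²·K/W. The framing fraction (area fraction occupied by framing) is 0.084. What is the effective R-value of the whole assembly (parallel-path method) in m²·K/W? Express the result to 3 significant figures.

2.51 m²·K/W

U_eff = 0.916/2.85 + 0.084/1.1 = 0.3214 + 0.07636 = 0.3978
R_eff = 1/U_eff = 2.514 m²·K/W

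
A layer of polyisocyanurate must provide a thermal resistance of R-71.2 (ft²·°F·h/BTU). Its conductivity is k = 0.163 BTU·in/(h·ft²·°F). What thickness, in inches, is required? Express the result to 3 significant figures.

L = R × k = 71.2 × 0.163 = 11.61 in

11.6 in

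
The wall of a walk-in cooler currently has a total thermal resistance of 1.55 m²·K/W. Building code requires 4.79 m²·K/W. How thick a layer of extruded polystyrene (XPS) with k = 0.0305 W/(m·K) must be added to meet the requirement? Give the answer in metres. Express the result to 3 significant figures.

ΔR = 4.79 − 1.55 = 3.24 m²·K/W
L = ΔR × k = 3.24 × 0.0305 = 0.09882 m

0.0988 m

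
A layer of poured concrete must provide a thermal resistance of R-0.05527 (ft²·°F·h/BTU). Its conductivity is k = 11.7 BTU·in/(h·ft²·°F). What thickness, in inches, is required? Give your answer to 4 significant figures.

L = R × k = 0.05527 × 11.7 = 0.64666 in

0.6467 in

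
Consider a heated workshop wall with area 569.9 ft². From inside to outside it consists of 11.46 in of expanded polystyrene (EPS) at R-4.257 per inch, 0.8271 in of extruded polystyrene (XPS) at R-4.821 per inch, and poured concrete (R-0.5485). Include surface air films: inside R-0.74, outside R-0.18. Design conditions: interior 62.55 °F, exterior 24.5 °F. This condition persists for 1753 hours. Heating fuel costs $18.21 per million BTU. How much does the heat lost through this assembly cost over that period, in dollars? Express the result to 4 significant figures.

12.76 dollars

11.46 × 4.257 = 48.785
0.8271 × 4.821 = 3.9874
R_total = 0.74 + 48.785 + 3.9874 + 0.5485 + 0.18 = 54.241 ft²·°F·h/BTU
Q = 569.9 × (62.55 − 24.5) / 54.241 = 399.78 BTU/h
E = 399.78 × 1753 = 700820 BTU
Cost = 700820/10⁶ × 18.21 = $12.762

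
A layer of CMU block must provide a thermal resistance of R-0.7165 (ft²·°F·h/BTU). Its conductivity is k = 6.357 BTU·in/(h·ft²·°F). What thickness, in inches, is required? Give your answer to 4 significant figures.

4.555 in

L = R × k = 0.7165 × 6.357 = 4.5548 in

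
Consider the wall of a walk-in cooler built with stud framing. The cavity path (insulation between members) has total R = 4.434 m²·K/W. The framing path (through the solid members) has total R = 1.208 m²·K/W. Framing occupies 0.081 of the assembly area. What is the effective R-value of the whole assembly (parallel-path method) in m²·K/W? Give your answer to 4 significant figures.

U_eff = 0.919/4.434 + 0.081/1.208 = 0.20726 + 0.067053 = 0.27432
R_eff = 1/U_eff = 3.6454 m²·K/W

3.645 m²·K/W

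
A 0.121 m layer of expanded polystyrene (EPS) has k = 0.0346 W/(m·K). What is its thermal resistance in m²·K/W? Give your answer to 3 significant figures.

3.50 m²·K/W

R = L/k = 0.121/0.0346 = 3.497 m²·K/W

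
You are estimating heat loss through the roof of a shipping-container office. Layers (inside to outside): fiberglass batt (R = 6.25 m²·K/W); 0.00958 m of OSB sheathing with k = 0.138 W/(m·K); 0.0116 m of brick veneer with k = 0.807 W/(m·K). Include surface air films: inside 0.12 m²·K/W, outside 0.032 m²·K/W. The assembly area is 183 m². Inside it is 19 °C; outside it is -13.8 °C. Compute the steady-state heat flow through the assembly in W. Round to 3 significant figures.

0.00958/0.138 = 0.06942
0.0116/0.807 = 0.01437
R_total = 0.12 + 6.25 + 0.06942 + 0.01437 + 0.032 = 6.486 m²·K/W
Q = A·ΔT/R = 183 × (19 − (-13.8)) / 6.486 = 925.5 W

925 W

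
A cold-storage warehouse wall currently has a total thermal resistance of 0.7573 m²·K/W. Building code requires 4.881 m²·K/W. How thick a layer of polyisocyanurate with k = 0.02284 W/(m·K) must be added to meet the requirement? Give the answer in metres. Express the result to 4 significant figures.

ΔR = 4.881 − 0.7573 = 4.1237 m²·K/W
L = ΔR × k = 4.1237 × 0.02284 = 0.094185 m

0.09419 m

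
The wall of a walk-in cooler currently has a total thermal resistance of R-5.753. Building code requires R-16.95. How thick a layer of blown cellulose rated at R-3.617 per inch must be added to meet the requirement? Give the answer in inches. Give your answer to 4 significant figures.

3.096 in

ΔR = 16.95 − 5.753 = 11.197 ft²·°F·h/BTU
L = ΔR / (R/in) = 11.197/3.617 = 3.0957 in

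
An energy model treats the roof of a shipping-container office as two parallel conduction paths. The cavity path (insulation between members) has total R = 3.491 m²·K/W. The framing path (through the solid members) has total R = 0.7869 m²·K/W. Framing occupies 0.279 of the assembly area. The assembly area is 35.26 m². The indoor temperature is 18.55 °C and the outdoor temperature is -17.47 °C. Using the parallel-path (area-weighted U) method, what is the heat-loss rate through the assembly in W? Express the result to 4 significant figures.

712.6 W

U_eff = 0.721/3.491 + 0.279/0.7869 = 0.20653 + 0.35456 = 0.56109
R_eff = 1/U_eff = 1.7823 m²·K/W
Q = 35.26 × (18.55 − (-17.47)) / 1.7823 = 712.62 W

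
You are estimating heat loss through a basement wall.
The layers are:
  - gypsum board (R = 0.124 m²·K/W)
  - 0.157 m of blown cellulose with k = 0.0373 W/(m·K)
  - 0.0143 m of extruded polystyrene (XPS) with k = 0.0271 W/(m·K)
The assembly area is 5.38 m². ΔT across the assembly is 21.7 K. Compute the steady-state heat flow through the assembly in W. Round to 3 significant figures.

0.157/0.0373 = 4.209
0.0143/0.0271 = 0.5277
R_total = 0.124 + 4.209 + 0.5277 = 4.861 m²·K/W
Q = A·ΔT/R = 5.38 × 21.7 / 4.861 = 24.02 W

24.0 W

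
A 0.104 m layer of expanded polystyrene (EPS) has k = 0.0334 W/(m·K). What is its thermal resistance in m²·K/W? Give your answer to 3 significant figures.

3.11 m²·K/W

R = L/k = 0.104/0.0334 = 3.114 m²·K/W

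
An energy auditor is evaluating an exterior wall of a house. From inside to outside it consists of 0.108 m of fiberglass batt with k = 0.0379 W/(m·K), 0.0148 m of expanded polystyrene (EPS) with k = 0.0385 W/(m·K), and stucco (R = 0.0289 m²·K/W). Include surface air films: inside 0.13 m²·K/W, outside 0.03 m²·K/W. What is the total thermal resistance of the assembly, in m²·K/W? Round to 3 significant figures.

0.108/0.0379 = 2.85
0.0148/0.0385 = 0.3844
R_total = 0.13 + 2.85 + 0.3844 + 0.0289 + 0.03 = 3.423 m²·K/W

3.42 m²·K/W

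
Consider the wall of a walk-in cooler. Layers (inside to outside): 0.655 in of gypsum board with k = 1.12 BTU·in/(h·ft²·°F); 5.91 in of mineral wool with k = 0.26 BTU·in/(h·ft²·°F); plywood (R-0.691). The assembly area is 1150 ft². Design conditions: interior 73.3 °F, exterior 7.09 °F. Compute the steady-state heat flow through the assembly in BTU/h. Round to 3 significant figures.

3170 BTU/h

0.655/1.12 = 0.5848
5.91/0.26 = 22.73
R_total = 0.5848 + 22.73 + 0.691 = 24.01 ft²·°F·h/BTU
Q = A·ΔT/R = 1150 × (73.3 − 7.09) / 24.01 = 3172 BTU/h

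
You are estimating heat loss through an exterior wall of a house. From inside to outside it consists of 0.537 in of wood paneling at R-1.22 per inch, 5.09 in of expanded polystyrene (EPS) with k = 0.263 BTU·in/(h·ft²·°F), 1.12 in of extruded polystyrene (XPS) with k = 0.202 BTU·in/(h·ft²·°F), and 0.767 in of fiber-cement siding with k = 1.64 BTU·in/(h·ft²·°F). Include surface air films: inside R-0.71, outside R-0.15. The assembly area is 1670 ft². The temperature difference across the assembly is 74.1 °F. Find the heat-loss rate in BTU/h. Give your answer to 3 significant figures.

4600 BTU/h

0.537 × 1.22 = 0.6551
5.09/0.263 = 19.35
1.12/0.202 = 5.545
0.767/1.64 = 0.4677
R_total = 0.71 + 0.6551 + 19.35 + 5.545 + 0.4677 + 0.15 = 26.88 ft²·°F·h/BTU
Q = A·ΔT/R = 1670 × 74.1 / 26.88 = 4604 BTU/h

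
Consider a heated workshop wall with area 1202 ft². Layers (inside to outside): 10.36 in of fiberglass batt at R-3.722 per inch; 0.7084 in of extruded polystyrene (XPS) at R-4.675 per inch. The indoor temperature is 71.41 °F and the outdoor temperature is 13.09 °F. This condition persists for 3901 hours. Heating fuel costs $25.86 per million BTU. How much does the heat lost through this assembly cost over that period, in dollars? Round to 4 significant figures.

10.36 × 3.722 = 38.56
0.7084 × 4.675 = 3.3118
R_total = 38.56 + 3.3118 = 41.872 ft²·°F·h/BTU
Q = 1202 × (71.41 − 13.09) / 41.872 = 1674.2 BTU/h
E = 1674.2 × 3901 = 6531000 BTU
Cost = 6531000/10⁶ × 25.86 = $168.89

168.9 dollars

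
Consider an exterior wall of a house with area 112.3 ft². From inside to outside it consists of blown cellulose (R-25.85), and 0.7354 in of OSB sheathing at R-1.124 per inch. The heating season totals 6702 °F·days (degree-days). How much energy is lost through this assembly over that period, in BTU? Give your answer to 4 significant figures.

0.7354 × 1.124 = 0.82659
R_total = 25.85 + 0.82659 = 26.677 ft²·°F·h/BTU
E = A × HDD × 24 / R = 112.3 × 6702 × 24 / 26.677 = 677120 BTU

677100 BTU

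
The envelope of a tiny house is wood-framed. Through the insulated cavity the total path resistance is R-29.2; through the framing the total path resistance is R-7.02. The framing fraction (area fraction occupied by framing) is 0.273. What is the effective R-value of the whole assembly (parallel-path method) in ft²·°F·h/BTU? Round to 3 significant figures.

U_eff = 0.727/29.2 + 0.273/7.02 = 0.0249 + 0.03889 = 0.06379
R_eff = 1/U_eff = 15.68 ft²·°F·h/BTU

15.7 ft²·°F·h/BTU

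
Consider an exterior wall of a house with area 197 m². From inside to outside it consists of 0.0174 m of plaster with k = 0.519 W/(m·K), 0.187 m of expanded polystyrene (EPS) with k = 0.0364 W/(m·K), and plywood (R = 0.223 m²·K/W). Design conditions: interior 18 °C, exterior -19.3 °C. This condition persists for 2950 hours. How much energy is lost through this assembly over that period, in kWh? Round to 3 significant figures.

4020 kWh

0.0174/0.519 = 0.03353
0.187/0.0364 = 5.137
R_total = 0.03353 + 5.137 + 0.223 = 5.394 m²·K/W
Q = 197 × (18 − (-19.3)) / 5.394 = 1362 W
E = 1362 W × 2950 h / 1000 = 4019 kWh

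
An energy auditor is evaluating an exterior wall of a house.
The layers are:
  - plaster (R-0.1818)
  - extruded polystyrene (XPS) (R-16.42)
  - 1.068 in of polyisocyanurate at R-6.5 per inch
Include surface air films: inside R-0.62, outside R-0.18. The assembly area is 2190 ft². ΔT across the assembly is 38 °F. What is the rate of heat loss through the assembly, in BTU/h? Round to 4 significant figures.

3419 BTU/h

1.068 × 6.5 = 6.942
R_total = 0.62 + 0.1818 + 16.42 + 6.942 + 0.18 = 24.344 ft²·°F·h/BTU
Q = A·ΔT/R = 2190 × 38 / 24.344 = 3418.5 BTU/h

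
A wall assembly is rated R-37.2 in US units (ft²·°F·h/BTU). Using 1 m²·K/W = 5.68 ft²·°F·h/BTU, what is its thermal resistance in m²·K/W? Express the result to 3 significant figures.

R_SI = 37.2/5.68 = 6.549

6.55 m²·K/W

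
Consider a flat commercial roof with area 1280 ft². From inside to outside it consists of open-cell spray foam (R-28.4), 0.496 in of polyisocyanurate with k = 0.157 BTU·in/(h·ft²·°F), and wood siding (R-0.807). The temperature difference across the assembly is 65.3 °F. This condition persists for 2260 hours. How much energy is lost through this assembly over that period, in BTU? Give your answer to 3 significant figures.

0.496/0.157 = 3.159
R_total = 28.4 + 3.159 + 0.807 = 32.37 ft²·°F·h/BTU
Q = 1280 × 65.3 / 32.37 = 2582 BTU/h
E = 2582 × 2260 = 5836000 BTU

5840000 BTU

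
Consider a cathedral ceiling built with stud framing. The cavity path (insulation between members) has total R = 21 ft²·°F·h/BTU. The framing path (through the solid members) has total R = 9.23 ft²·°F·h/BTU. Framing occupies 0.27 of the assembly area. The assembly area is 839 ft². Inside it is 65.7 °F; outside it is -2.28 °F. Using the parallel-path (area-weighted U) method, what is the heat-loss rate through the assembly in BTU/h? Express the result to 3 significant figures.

3650 BTU/h

U_eff = 0.73/21 + 0.27/9.23 = 0.03476 + 0.02925 = 0.06401
R_eff = 1/U_eff = 15.62 ft²·°F·h/BTU
Q = 839 × (65.7 − (-2.28)) / 15.62 = 3651 BTU/h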